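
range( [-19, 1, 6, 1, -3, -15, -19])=25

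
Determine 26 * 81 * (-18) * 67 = -2539836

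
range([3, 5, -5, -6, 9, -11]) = 20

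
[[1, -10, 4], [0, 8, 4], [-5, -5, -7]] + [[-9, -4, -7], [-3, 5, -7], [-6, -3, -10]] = [[-8, -14, -3], [-3, 13, -3], [-11, -8, -17]]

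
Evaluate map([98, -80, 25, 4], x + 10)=98+10=108, -80+10=-70, 25+10=35, 4+10=14
= [108, -70, 35, 14]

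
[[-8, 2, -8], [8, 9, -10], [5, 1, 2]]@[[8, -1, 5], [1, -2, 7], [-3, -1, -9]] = C[0][0] = (-8)*(8) + (2)*(1) + (-8)*(-3) = -38
C[0][1] = (-8)*(-1) + (2)*(-2) + (-8)*(-1) = 12
C[0][2] = (-8)*(5) + (2)*(7) + (-8)*(-9) = 46
C[1][0] = (8)*(8) + (9)*(1) + (-10)*(-3) = 103
C[1][1] = (8)*(-1) + (9)*(-2) + (-10)*(-1) = -16
C[1][2] = (8)*(5) + (9)*(7) + (-10)*(-9) = 193
... (3 more cells)
= [[-38, 12, 46], [103, -16, 193], [35, -9, 14]]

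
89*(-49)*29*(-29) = 3667601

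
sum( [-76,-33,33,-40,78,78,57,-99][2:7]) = 206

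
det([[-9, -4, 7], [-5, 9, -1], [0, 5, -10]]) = 790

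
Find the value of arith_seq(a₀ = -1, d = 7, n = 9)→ a_0 = -1 + 0*7 = -1
a_1 = -1 + 1*7 = 6
a_2 = -1 + 2*7 = 13
...
= [-1, 6, 13, 20, 27, 34, 41, 48, 55]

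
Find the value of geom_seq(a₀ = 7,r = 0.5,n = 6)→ a_0 = 7*0.5^0 = 7.0
a_1 = 7*0.5^1 = 3.5
a_2 = 7*0.5^2 = 1.75
...
= [7.0, 3.5, 1.75, 0.875, 0.4375, 0.21875]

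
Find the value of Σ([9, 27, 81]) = 117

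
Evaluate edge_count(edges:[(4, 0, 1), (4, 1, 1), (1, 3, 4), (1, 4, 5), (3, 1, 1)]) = 5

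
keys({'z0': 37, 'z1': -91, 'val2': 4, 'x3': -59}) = ['z0', 'z1', 'val2', 'x3']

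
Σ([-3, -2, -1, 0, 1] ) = -5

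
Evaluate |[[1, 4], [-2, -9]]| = -1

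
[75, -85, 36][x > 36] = keep x where x > 36: 75✓, -85✗, 36✗
= [75]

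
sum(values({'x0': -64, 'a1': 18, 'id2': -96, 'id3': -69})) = -211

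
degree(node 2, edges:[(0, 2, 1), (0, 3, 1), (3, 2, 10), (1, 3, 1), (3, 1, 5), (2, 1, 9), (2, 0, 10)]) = 4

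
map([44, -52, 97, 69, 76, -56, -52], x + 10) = 44+10=54, -52+10=-42, 97+10=107, 69+10=79, 76+10=86, -56+10=-46, -52+10=-42
= [54, -42, 107, 79, 86, -46, -42]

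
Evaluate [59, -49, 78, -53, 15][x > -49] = keep x where x > -49: 59✓, -49✗, 78✓, -53✗, 15✓
= [59, 78, 15]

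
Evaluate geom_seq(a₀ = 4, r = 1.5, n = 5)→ [4.0, 6.0, 9.0, 13.5, 20.25]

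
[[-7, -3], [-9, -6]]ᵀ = [[-7, -9], [-3, -6]]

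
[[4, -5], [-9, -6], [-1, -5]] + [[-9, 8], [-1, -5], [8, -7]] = [[-5, 3], [-10, -11], [7, -12]]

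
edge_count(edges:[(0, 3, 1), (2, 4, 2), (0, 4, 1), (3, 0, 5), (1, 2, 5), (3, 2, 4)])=6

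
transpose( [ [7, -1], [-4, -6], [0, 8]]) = [[7, -4, 0], [-1, -6, 8]]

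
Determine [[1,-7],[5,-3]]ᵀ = [[1, 5], [-7, -3]]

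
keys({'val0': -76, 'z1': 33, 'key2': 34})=['val0', 'z1', 'key2']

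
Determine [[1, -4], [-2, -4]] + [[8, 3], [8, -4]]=[[9, -1], [6, -8]]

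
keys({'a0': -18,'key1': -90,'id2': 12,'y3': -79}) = ['a0', 'key1', 'id2', 'y3']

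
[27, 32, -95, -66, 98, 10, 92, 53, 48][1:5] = [32, -95, -66, 98]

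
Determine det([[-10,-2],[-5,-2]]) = 10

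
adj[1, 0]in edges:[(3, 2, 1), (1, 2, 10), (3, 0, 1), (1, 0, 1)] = 1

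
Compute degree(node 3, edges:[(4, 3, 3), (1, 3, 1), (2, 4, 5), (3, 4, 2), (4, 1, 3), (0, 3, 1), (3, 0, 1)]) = 5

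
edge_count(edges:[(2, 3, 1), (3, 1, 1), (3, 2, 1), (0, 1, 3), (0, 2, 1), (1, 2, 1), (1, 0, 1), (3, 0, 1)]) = 8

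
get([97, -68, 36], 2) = 36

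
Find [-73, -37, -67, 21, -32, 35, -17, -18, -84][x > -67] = keep x where x > -67: -73✗, -37✓, -67✗, 21✓, -32✓, 35✓, -17✓, -18✓, -84✗
= [-37, 21, -32, 35, -17, -18]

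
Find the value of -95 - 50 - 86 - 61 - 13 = -305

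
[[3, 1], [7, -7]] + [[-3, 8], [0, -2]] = [[0, 9], [7, -9]]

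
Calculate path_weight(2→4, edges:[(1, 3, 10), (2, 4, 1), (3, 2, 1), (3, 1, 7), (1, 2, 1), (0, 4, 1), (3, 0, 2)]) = w(2→4)=1
= 1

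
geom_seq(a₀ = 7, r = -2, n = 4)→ [7, -14, 28, -56]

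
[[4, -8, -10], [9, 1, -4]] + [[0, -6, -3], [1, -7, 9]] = [[4, -14, -13], [10, -6, 5]]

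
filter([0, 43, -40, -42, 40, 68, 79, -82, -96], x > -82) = keep x where x > -82: 0✓, 43✓, -40✓, -42✓, 40✓, 68✓, 79✓, -82✗, -96✗
= [0, 43, -40, -42, 40, 68, 79]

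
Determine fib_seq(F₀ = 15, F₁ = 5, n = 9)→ [15, 5, 20, 25, 45, 70, 115, 185, 300]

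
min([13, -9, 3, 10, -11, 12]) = -11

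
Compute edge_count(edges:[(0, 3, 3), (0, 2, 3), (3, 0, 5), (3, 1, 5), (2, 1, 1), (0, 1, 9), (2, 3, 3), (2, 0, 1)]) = 8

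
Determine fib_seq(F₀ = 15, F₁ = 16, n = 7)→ F_2 = F_1 + F_0 = 31
F_3 = F_2 + F_1 = 47
F_4 = F_3 + F_2 = 78
...
= [15, 16, 31, 47, 78, 125, 203]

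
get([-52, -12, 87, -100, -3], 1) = -12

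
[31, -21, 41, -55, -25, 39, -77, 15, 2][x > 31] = keep x where x > 31: 31✗, -21✗, 41✓, -55✗, -25✗, 39✓, -77✗, 15✗, 2✗
= [41, 39]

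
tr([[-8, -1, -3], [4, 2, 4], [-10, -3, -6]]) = diagonal: (-8) + 2 + (-6)
= -12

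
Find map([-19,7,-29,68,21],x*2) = [-38, 14, -58, 136, 42]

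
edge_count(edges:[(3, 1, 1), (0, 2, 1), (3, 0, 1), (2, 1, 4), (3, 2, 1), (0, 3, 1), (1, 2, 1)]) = 7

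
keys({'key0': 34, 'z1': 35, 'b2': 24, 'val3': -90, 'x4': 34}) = ['key0', 'z1', 'b2', 'val3', 'x4']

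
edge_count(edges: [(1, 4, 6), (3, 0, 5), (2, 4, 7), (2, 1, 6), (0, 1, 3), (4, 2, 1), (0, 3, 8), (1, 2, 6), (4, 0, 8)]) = 9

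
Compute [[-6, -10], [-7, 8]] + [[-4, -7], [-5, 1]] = [[-10, -17], [-12, 9]]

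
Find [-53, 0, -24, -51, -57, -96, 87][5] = -96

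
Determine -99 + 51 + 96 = 48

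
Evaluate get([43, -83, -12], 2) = -12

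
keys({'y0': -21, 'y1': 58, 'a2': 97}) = ['y0', 'y1', 'a2']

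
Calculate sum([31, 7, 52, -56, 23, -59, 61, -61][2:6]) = -40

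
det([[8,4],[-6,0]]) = (8)*(0) - (4)*(-6)
= 24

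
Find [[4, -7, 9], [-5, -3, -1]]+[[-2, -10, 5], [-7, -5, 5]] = [[2, -17, 14], [-12, -8, 4]]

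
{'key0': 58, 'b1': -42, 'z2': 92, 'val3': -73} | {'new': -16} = {'key0': 58, 'b1': -42, 'z2': 92, 'val3': -73, 'new': -16}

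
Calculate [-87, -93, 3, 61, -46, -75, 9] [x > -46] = [3, 61, 9]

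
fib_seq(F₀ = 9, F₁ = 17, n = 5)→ [9, 17, 26, 43, 69]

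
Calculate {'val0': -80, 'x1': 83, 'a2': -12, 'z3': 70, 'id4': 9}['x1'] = 83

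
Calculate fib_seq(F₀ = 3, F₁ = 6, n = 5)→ F_2 = F_1 + F_0 = 9
F_3 = F_2 + F_1 = 15
F_4 = F_3 + F_2 = 24
= [3, 6, 9, 15, 24]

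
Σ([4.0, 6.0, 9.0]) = 19.0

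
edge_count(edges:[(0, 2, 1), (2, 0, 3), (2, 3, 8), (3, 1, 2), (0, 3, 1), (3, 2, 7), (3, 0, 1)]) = 7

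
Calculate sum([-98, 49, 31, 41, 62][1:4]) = 121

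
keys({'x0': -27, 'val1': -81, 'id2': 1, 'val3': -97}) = ['x0', 'val1', 'id2', 'val3']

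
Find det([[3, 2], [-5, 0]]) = (3)*(0) - (2)*(-5)
= 10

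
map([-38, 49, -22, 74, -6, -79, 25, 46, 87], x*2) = -38*2=-76, 49*2=98, -22*2=-44, 74*2=148, -6*2=-12, -79*2=-158, 25*2=50, 46*2=92, 87*2=174
= [-76, 98, -44, 148, -12, -158, 50, 92, 174]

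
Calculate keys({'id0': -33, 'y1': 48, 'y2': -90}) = ['id0', 'y1', 'y2']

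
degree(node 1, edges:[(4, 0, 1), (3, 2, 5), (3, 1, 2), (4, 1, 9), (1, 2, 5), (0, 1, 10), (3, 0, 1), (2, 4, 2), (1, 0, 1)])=incident: (3,1), (4,1), (1,2), (0,1), (1,0)
= 5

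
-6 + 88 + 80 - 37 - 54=71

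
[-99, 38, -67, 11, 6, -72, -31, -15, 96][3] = 11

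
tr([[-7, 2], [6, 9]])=diagonal: (-7) + 9
= 2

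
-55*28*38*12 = -702240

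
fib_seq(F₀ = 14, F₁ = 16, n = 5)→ F_2 = F_1 + F_0 = 30
F_3 = F_2 + F_1 = 46
F_4 = F_3 + F_2 = 76
= [14, 16, 30, 46, 76]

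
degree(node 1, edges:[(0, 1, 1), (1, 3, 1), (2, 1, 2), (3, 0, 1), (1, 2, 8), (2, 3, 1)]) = incident: (0,1), (1,3), (2,1), (1,2)
= 4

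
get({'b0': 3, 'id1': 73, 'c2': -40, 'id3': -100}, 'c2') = -40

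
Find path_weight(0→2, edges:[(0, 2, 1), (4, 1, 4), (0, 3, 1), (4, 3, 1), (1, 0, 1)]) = w(0→2)=1
= 1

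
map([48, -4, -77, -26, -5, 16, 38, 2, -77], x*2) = 48*2=96, -4*2=-8, -77*2=-154, -26*2=-52, -5*2=-10, 16*2=32, 38*2=76, 2*2=4, -77*2=-154
= [96, -8, -154, -52, -10, 32, 76, 4, -154]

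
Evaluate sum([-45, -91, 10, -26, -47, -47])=-246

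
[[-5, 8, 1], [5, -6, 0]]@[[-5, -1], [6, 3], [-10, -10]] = C[0][0] = (-5)*(-5) + (8)*(6) + (1)*(-10) = 63
C[0][1] = (-5)*(-1) + (8)*(3) + (1)*(-10) = 19
C[1][0] = (5)*(-5) + (-6)*(6) + (0)*(-10) = -61
C[1][1] = (5)*(-1) + (-6)*(3) + (0)*(-10) = -23
= [[63, 19], [-61, -23]]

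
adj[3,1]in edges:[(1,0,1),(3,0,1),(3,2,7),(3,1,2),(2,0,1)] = 2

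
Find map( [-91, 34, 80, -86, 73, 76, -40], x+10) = -91+10=-81, 34+10=44, 80+10=90, -86+10=-76, 73+10=83, 76+10=86, -40+10=-30
= [-81, 44, 90, -76, 83, 86, -30]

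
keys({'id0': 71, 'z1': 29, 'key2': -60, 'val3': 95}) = ['id0', 'z1', 'key2', 'val3']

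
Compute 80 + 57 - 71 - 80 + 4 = -10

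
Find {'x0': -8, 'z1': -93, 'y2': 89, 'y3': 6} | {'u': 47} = {'x0': -8, 'z1': -93, 'y2': 89, 'y3': 6, 'u': 47}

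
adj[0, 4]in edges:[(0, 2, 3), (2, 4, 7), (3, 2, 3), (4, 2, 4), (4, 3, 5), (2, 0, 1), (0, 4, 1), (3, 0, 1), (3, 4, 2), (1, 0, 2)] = 1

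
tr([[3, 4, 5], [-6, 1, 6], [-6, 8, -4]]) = 0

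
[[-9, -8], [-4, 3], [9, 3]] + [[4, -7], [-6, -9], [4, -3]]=[[-5, -15], [-10, -6], [13, 0]]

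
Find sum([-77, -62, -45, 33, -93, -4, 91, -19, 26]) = -150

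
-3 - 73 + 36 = -40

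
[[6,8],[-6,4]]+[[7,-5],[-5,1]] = [[13, 3], [-11, 5]]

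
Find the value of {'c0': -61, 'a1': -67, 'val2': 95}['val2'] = 95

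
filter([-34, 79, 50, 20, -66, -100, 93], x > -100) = [-34, 79, 50, 20, -66, 93]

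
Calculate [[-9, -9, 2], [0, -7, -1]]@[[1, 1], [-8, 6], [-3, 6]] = C[0][0] = (-9)*(1) + (-9)*(-8) + (2)*(-3) = 57
C[0][1] = (-9)*(1) + (-9)*(6) + (2)*(6) = -51
C[1][0] = (0)*(1) + (-7)*(-8) + (-1)*(-3) = 59
C[1][1] = (0)*(1) + (-7)*(6) + (-1)*(6) = -48
= [[57, -51], [59, -48]]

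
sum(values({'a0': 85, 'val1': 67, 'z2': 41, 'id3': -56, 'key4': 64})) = 201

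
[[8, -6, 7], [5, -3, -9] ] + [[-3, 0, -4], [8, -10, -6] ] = [[5, -6, 3], [13, -13, -15]]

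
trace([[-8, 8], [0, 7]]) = -1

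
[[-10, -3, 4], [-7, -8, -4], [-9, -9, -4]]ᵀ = [[-10, -7, -9], [-3, -8, -9], [4, -4, -4]]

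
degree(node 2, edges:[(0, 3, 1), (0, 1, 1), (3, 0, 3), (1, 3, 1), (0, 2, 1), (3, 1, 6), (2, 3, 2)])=incident: (0,2), (2,3)
= 2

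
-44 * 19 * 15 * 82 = -1028280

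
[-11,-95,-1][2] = -1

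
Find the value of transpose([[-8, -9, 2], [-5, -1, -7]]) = [[-8, -5], [-9, -1], [2, -7]]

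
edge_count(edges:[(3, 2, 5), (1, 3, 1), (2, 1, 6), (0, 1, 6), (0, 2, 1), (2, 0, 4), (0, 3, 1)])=7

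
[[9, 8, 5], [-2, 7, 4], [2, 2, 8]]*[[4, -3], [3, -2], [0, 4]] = [[60, -23], [13, 8], [14, 22]]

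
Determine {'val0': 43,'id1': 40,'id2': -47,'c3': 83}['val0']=43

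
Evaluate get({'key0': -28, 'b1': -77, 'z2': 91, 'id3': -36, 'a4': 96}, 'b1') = -77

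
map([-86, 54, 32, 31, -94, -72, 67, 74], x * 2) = -86*2=-172, 54*2=108, 32*2=64, 31*2=62, -94*2=-188, -72*2=-144, 67*2=134, 74*2=148
= [-172, 108, 64, 62, -188, -144, 134, 148]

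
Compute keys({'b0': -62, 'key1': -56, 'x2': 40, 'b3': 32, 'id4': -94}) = ['b0', 'key1', 'x2', 'b3', 'id4']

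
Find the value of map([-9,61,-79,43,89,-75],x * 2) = [-18, 122, -158, 86, 178, -150]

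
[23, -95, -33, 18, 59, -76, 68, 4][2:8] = [-33, 18, 59, -76, 68, 4]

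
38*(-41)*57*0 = 0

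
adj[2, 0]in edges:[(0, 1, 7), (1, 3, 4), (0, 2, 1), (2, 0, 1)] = 1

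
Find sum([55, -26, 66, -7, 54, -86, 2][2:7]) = slice → [66, -7, 54, -86, 2]
66 + (-7) + 54 + (-86) + 2
= 29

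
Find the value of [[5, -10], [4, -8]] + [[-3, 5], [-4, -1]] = [[2, -5], [0, -9]]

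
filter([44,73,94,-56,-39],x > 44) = [73, 94]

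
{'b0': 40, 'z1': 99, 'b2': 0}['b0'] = 40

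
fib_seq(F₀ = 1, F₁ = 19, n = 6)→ [1, 19, 20, 39, 59, 98]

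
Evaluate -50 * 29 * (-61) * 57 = 5041650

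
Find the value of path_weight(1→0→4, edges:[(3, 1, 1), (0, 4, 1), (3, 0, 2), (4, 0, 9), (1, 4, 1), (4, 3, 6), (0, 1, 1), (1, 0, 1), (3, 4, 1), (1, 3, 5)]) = 2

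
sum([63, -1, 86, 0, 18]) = 166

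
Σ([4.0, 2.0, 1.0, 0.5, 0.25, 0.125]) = 4.0 + 2.0 + 1.0 + 0.5 + 0.25 + 0.125
= 7.875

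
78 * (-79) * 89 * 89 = -48809202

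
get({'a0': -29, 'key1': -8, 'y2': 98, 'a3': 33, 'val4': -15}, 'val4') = -15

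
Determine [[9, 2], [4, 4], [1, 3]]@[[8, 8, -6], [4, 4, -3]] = C[0][0] = (9)*(8) + (2)*(4) = 80
C[0][1] = (9)*(8) + (2)*(4) = 80
C[0][2] = (9)*(-6) + (2)*(-3) = -60
C[1][0] = (4)*(8) + (4)*(4) = 48
C[1][1] = (4)*(8) + (4)*(4) = 48
C[1][2] = (4)*(-6) + (4)*(-3) = -36
... (3 more cells)
= [[80, 80, -60], [48, 48, -36], [20, 20, -15]]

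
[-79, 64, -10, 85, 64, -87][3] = 85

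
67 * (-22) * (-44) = 64856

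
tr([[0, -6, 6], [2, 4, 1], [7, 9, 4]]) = diagonal: 0 + 4 + 4
= 8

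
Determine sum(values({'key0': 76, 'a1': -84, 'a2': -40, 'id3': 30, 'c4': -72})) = -90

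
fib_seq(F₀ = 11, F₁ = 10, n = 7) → F_2 = F_1 + F_0 = 21
F_3 = F_2 + F_1 = 31
F_4 = F_3 + F_2 = 52
...
= [11, 10, 21, 31, 52, 83, 135]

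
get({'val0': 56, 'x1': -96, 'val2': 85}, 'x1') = -96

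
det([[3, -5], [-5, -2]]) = (3)*(-2) - (-5)*(-5)
= -31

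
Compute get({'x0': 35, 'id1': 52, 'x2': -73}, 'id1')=52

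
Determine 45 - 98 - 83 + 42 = -94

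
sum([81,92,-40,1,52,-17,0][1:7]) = slice → [92, -40, 1, 52, -17, 0]
92 + (-40) + 1 + 52 + (-17) + 0
= 88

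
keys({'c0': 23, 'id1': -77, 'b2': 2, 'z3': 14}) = ['c0', 'id1', 'b2', 'z3']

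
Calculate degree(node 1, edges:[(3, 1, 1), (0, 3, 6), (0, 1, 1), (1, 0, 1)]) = incident: (3,1), (0,1), (1,0)
= 3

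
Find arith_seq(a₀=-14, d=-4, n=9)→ a_0 = -14 + 0*-4 = -14
a_1 = -14 + 1*-4 = -18
a_2 = -14 + 2*-4 = -22
...
= [-14, -18, -22, -26, -30, -34, -38, -42, -46]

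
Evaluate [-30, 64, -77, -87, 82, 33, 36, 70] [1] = 64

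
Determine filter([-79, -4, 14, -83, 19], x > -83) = [-79, -4, 14, 19]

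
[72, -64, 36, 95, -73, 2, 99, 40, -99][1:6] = [-64, 36, 95, -73, 2]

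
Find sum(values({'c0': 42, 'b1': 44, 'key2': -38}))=48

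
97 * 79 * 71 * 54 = 29379942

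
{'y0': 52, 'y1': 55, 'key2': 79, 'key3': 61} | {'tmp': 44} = {'y0': 52, 'y1': 55, 'key2': 79, 'key3': 61, 'tmp': 44}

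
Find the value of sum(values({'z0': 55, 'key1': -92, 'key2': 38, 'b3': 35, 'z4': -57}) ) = 55 + (-92) + 38 + 35 + (-57)
= -21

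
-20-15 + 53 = 18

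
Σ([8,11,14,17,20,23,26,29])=148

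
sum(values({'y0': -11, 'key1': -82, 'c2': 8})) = -85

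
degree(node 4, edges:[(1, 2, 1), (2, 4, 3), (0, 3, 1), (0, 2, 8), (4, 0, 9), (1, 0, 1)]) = 2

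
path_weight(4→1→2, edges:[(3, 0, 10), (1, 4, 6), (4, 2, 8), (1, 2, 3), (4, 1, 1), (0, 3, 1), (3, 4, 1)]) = w(4→1)=1 + w(1→2)=3
= 4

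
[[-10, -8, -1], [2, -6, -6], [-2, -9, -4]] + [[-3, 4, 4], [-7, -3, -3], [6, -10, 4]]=[[-13, -4, 3], [-5, -9, -9], [4, -19, 0]]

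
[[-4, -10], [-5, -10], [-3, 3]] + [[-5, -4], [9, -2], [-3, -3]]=[[-9, -14], [4, -12], [-6, 0]]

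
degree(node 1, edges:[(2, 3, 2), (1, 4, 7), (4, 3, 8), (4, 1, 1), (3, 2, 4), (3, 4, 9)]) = incident: (1,4), (4,1)
= 2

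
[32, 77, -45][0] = 32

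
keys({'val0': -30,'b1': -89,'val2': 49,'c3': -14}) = ['val0', 'b1', 'val2', 'c3']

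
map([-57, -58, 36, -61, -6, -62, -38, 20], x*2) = -57*2=-114, -58*2=-116, 36*2=72, -61*2=-122, -6*2=-12, -62*2=-124, -38*2=-76, 20*2=40
= [-114, -116, 72, -122, -12, -124, -76, 40]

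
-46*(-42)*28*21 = 1136016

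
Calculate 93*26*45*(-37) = -4025970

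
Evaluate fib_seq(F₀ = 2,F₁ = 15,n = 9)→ [2, 15, 17, 32, 49, 81, 130, 211, 341]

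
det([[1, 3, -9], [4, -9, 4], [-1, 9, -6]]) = (1)*(1)*det([[-9, 4], [9, -6]]) + (-1)*(3)*det([[4, 4], [-1, -6]]) + (1)*(-9)*det([[4, -9], [-1, 9]])
= 18 + 60 + -243
= -165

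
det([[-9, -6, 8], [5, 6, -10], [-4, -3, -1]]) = (1)*(-9)*det([[6, -10], [-3, -1]]) + (-1)*(-6)*det([[5, -10], [-4, -1]]) + (1)*(8)*det([[5, 6], [-4, -3]])
= 324 + -270 + 72
= 126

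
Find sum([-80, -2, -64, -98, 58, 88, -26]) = (-80) + (-2) + (-64) + (-98) + 58 + 88 + (-26)
= -124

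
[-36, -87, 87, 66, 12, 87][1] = -87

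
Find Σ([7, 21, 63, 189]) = 7 + 21 + 63 + 189
= 280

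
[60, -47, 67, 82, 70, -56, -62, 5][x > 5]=keep x where x > 5: 60✓, -47✗, 67✓, 82✓, 70✓, -56✗, -62✗, 5✗
= [60, 67, 82, 70]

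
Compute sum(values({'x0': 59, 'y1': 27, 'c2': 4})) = 59 + 27 + 4
= 90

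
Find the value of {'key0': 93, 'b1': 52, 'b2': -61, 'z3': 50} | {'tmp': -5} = {'key0': 93, 'b1': 52, 'b2': -61, 'z3': 50, 'tmp': -5}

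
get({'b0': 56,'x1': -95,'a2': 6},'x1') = -95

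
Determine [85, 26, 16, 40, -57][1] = 26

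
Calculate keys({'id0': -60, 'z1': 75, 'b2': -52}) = ['id0', 'z1', 'b2']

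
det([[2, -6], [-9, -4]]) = (2)*(-4) - (-6)*(-9)
= -62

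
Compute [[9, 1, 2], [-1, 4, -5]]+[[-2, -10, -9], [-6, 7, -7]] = [[7, -9, -7], [-7, 11, -12]]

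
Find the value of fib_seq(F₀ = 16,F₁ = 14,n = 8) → F_2 = F_1 + F_0 = 30
F_3 = F_2 + F_1 = 44
F_4 = F_3 + F_2 = 74
...
= [16, 14, 30, 44, 74, 118, 192, 310]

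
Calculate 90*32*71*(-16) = -3271680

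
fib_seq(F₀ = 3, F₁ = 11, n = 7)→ F_2 = F_1 + F_0 = 14
F_3 = F_2 + F_1 = 25
F_4 = F_3 + F_2 = 39
...
= [3, 11, 14, 25, 39, 64, 103]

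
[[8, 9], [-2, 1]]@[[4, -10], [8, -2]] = C[0][0] = (8)*(4) + (9)*(8) = 104
C[0][1] = (8)*(-10) + (9)*(-2) = -98
C[1][0] = (-2)*(4) + (1)*(8) = 0
C[1][1] = (-2)*(-10) + (1)*(-2) = 18
= [[104, -98], [0, 18]]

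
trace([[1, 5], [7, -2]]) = diagonal: 1 + (-2)
= -1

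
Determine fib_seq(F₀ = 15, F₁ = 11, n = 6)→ [15, 11, 26, 37, 63, 100]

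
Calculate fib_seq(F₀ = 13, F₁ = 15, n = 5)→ F_2 = F_1 + F_0 = 28
F_3 = F_2 + F_1 = 43
F_4 = F_3 + F_2 = 71
= [13, 15, 28, 43, 71]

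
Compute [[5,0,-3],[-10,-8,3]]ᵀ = [[5, -10], [0, -8], [-3, 3]]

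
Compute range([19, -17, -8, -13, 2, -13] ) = 36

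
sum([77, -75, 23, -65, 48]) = 77 + (-75) + 23 + (-65) + 48
= 8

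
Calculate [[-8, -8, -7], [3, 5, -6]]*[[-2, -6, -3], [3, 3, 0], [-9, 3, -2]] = [[55, 3, 38], [63, -21, 3]]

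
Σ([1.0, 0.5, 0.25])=1.0 + 0.5 + 0.25
= 1.75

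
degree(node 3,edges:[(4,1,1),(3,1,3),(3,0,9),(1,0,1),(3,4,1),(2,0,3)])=3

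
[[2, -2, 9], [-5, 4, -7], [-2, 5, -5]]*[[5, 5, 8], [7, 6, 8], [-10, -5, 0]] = [[-94, -47, 0], [73, 34, -8], [75, 45, 24]]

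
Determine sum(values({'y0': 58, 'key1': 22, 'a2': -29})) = 58 + 22 + (-29)
= 51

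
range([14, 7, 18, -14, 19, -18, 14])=37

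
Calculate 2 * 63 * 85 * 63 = 674730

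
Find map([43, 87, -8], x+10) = 43+10=53, 87+10=97, -8+10=2
= [53, 97, 2]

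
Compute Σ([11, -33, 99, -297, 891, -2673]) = 11 + -33 + 99 + -297 + 891 + -2673
= -2002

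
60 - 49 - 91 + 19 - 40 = -101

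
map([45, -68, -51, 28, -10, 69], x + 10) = 45+10=55, -68+10=-58, -51+10=-41, 28+10=38, -10+10=0, 69+10=79
= [55, -58, -41, 38, 0, 79]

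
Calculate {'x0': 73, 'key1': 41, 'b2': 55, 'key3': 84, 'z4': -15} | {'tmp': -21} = {'x0': 73, 'key1': 41, 'b2': 55, 'key3': 84, 'z4': -15, 'tmp': -21}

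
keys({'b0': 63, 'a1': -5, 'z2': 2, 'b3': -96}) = ['b0', 'a1', 'z2', 'b3']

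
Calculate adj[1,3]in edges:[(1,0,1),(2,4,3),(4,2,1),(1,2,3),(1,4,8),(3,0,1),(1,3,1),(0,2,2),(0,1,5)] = 1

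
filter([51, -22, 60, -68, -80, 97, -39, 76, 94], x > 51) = [60, 97, 76, 94]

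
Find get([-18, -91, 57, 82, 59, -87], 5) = -87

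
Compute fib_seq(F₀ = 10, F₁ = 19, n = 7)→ [10, 19, 29, 48, 77, 125, 202]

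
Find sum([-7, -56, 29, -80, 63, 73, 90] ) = (-7) + (-56) + 29 + (-80) + 63 + 73 + 90
= 112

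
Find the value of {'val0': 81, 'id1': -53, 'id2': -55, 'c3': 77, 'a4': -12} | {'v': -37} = {'val0': 81, 'id1': -53, 'id2': -55, 'c3': 77, 'a4': -12, 'v': -37}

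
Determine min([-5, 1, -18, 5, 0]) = -18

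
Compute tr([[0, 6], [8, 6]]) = diagonal: 0 + 6
= 6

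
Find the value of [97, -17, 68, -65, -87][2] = 68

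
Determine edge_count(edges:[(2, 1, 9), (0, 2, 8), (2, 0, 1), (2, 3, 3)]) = 4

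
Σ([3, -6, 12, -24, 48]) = 3 + -6 + 12 + -24 + 48
= 33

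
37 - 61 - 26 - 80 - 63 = -193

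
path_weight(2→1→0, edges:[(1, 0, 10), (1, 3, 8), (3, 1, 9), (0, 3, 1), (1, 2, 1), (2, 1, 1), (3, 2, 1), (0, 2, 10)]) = 11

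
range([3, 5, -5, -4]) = 10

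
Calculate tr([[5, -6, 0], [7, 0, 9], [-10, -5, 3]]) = 8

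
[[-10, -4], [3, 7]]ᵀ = [[-10, 3], [-4, 7]]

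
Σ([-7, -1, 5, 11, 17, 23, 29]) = (-7) + (-1) + 5 + 11 + 17 + 23 + 29
= 77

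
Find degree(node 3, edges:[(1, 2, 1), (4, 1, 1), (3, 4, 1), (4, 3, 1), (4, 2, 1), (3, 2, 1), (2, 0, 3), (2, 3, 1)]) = 4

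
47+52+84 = 183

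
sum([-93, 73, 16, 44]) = 40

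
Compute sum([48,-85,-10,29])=48 + (-85) + (-10) + 29
= -18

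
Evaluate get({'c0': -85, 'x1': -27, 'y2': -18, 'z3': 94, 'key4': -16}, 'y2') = -18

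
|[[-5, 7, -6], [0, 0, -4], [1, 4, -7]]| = -108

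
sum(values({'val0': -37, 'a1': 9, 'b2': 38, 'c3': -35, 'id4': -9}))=(-37) + 9 + 38 + (-35) + (-9)
= -34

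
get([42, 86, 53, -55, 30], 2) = 53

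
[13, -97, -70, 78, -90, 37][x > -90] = [13, -70, 78, 37]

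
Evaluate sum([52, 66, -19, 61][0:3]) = 99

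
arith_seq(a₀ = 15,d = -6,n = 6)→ [15, 9, 3, -3, -9, -15]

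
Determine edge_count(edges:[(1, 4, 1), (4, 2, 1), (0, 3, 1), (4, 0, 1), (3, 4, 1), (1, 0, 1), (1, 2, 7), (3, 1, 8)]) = 8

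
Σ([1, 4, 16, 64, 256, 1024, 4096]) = 5461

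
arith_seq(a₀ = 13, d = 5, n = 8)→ a_0 = 13 + 0*5 = 13
a_1 = 13 + 1*5 = 18
a_2 = 13 + 2*5 = 23
...
= [13, 18, 23, 28, 33, 38, 43, 48]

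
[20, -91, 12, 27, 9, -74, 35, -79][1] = -91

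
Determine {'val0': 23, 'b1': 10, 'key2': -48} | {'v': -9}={'val0': 23, 'b1': 10, 'key2': -48, 'v': -9}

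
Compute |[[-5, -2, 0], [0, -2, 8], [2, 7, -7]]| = (1)*(-5)*det([[-2, 8], [7, -7]]) + (-1)*(-2)*det([[0, 8], [2, -7]]) + (1)*(0)*det([[0, -2], [2, 7]])
= 210 + -32 + 0
= 178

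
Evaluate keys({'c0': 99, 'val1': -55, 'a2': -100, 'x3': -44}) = ['c0', 'val1', 'a2', 'x3']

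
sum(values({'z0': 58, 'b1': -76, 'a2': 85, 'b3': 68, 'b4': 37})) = 172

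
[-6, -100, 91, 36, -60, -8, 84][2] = 91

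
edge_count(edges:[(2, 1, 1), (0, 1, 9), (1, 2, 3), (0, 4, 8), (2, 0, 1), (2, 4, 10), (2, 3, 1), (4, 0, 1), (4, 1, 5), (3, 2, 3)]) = 10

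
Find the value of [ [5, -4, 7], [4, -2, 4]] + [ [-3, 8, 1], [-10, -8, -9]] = [[2, 4, 8], [-6, -10, -5]]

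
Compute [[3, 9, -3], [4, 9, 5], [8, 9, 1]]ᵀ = [[3, 4, 8], [9, 9, 9], [-3, 5, 1]]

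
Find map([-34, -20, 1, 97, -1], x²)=[1156, 400, 1, 9409, 1]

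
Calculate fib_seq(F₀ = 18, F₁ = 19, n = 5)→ [18, 19, 37, 56, 93]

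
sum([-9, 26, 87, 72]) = 176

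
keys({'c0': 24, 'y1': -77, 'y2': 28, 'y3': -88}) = ['c0', 'y1', 'y2', 'y3']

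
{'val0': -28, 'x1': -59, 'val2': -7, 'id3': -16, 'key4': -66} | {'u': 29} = {'val0': -28, 'x1': -59, 'val2': -7, 'id3': -16, 'key4': -66, 'u': 29}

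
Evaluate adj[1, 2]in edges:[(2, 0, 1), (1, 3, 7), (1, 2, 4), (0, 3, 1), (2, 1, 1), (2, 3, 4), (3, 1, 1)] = 4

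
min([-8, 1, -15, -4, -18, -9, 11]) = -18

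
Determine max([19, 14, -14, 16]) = 19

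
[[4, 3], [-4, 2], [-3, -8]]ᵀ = [[4, -4, -3], [3, 2, -8]]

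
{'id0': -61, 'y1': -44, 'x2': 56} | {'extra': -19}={'id0': -61, 'y1': -44, 'x2': 56, 'extra': -19}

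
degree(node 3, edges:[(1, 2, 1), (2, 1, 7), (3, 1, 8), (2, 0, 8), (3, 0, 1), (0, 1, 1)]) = incident: (3,1), (3,0)
= 2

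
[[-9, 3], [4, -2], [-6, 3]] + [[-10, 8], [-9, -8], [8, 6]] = [[-19, 11], [-5, -10], [2, 9]]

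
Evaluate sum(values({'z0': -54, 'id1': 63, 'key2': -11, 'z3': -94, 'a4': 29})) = (-54) + 63 + (-11) + (-94) + 29
= -67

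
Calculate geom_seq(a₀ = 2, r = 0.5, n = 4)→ [2.0, 1.0, 0.5, 0.25]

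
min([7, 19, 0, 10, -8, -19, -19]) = -19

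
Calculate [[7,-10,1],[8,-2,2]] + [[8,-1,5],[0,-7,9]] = [[15, -11, 6], [8, -9, 11]]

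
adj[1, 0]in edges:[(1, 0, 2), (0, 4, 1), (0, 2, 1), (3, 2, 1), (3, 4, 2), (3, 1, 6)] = 2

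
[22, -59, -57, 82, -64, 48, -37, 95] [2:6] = [-57, 82, -64, 48]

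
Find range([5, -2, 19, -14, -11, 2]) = 33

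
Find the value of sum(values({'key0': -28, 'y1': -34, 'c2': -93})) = (-28) + (-34) + (-93)
= -155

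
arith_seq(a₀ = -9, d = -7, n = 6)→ a_0 = -9 + 0*-7 = -9
a_1 = -9 + 1*-7 = -16
a_2 = -9 + 2*-7 = -23
...
= [-9, -16, -23, -30, -37, -44]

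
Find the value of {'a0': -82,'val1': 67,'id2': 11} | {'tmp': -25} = {'a0': -82, 'val1': 67, 'id2': 11, 'tmp': -25}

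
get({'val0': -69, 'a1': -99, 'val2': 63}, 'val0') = -69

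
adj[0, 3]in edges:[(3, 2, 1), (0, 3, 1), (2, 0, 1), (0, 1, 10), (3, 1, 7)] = 1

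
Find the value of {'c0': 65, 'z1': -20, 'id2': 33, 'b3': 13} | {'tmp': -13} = {'c0': 65, 'z1': -20, 'id2': 33, 'b3': 13, 'tmp': -13}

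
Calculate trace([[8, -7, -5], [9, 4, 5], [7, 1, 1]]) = 13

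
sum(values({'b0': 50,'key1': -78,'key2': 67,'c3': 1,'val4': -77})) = -37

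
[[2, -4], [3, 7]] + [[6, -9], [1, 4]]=[[8, -13], [4, 11]]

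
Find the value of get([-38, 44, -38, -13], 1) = 44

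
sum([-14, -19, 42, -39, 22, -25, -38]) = (-14) + (-19) + 42 + (-39) + 22 + (-25) + (-38)
= -71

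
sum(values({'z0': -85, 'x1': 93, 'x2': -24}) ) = (-85) + 93 + (-24)
= -16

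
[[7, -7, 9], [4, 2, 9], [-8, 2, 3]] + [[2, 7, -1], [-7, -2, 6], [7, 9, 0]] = [[9, 0, 8], [-3, 0, 15], [-1, 11, 3]]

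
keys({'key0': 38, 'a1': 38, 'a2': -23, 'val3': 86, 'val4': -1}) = ['key0', 'a1', 'a2', 'val3', 'val4']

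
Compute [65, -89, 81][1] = -89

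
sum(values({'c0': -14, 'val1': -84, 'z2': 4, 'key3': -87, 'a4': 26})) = (-14) + (-84) + 4 + (-87) + 26
= -155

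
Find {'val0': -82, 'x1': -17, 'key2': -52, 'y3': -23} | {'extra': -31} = {'val0': -82, 'x1': -17, 'key2': -52, 'y3': -23, 'extra': -31}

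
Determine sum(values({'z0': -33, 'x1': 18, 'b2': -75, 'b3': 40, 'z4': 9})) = (-33) + 18 + (-75) + 40 + 9
= -41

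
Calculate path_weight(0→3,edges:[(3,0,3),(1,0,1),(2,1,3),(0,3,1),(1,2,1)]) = w(0→3)=1
= 1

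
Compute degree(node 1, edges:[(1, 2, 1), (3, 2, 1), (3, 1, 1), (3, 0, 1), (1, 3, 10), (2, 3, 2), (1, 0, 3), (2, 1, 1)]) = incident: (1,2), (3,1), (1,3), (1,0), (2,1)
= 5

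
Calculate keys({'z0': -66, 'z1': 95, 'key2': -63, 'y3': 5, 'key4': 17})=['z0', 'z1', 'key2', 'y3', 'key4']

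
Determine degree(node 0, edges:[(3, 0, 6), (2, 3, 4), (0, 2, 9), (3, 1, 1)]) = incident: (3,0), (0,2)
= 2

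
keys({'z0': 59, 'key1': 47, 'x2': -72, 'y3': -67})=['z0', 'key1', 'x2', 'y3']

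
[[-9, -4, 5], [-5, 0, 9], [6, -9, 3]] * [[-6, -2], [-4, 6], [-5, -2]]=C[0][0] = (-9)*(-6) + (-4)*(-4) + (5)*(-5) = 45
C[0][1] = (-9)*(-2) + (-4)*(6) + (5)*(-2) = -16
C[1][0] = (-5)*(-6) + (0)*(-4) + (9)*(-5) = -15
C[1][1] = (-5)*(-2) + (0)*(6) + (9)*(-2) = -8
C[2][0] = (6)*(-6) + (-9)*(-4) + (3)*(-5) = -15
C[2][1] = (6)*(-2) + (-9)*(6) + (3)*(-2) = -72
= [[45, -16], [-15, -8], [-15, -72]]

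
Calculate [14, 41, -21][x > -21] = keep x where x > -21: 14✓, 41✓, -21✗
= [14, 41]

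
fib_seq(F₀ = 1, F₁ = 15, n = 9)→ F_2 = F_1 + F_0 = 16
F_3 = F_2 + F_1 = 31
F_4 = F_3 + F_2 = 47
...
= [1, 15, 16, 31, 47, 78, 125, 203, 328]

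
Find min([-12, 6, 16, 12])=-12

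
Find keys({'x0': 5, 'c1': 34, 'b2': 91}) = ['x0', 'c1', 'b2']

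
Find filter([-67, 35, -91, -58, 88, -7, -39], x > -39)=keep x where x > -39: -67✗, 35✓, -91✗, -58✗, 88✓, -7✓, -39✗
= [35, 88, -7]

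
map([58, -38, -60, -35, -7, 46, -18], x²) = [3364, 1444, 3600, 1225, 49, 2116, 324]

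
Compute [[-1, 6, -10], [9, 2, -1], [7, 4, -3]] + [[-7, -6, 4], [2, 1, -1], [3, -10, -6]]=[[-8, 0, -6], [11, 3, -2], [10, -6, -9]]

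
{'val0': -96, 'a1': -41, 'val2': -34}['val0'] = -96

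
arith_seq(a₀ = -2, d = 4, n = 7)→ [-2, 2, 6, 10, 14, 18, 22]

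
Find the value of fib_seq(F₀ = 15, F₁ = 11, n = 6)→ [15, 11, 26, 37, 63, 100]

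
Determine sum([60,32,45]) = 60 + 32 + 45
= 137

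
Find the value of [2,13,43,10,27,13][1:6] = [13, 43, 10, 27, 13]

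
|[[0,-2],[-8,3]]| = -16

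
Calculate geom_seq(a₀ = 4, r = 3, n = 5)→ [4, 12, 36, 108, 324]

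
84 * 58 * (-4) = -19488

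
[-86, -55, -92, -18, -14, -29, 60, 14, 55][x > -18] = [-14, 60, 14, 55]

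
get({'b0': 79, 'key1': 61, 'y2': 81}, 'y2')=81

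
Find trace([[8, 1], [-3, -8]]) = 0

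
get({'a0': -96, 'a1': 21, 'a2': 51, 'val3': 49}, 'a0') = -96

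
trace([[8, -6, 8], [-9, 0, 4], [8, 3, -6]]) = 2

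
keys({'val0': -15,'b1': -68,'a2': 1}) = ['val0', 'b1', 'a2']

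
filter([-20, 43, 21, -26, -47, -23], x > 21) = [43]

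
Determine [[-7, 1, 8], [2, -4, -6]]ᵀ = [[-7, 2], [1, -4], [8, -6]]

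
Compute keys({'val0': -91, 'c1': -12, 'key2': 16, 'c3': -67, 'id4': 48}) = ['val0', 'c1', 'key2', 'c3', 'id4']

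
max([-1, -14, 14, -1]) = 14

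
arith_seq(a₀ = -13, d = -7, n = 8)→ [-13, -20, -27, -34, -41, -48, -55, -62]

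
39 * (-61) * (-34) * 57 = 4610502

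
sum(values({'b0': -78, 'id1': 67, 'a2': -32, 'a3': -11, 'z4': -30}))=(-78) + 67 + (-32) + (-11) + (-30)
= -84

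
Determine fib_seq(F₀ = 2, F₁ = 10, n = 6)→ F_2 = F_1 + F_0 = 12
F_3 = F_2 + F_1 = 22
F_4 = F_3 + F_2 = 34
...
= [2, 10, 12, 22, 34, 56]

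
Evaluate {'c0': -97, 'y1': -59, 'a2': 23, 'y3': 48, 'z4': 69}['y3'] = 48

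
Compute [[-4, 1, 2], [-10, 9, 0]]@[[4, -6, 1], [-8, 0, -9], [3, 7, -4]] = [[-18, 38, -21], [-112, 60, -91]]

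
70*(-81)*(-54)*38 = 11634840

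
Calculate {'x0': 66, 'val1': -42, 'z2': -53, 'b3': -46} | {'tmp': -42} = {'x0': 66, 'val1': -42, 'z2': -53, 'b3': -46, 'tmp': -42}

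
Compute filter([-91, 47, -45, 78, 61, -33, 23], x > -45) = keep x where x > -45: -91✗, 47✓, -45✗, 78✓, 61✓, -33✓, 23✓
= [47, 78, 61, -33, 23]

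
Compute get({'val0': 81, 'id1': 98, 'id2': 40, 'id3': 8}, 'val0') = 81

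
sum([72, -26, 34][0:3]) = slice → [72, -26, 34]
72 + (-26) + 34
= 80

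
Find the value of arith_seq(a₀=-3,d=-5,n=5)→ a_0 = -3 + 0*-5 = -3
a_1 = -3 + 1*-5 = -8
a_2 = -3 + 2*-5 = -13
...
= [-3, -8, -13, -18, -23]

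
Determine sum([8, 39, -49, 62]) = 60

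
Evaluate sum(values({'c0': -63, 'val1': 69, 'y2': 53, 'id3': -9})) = (-63) + 69 + 53 + (-9)
= 50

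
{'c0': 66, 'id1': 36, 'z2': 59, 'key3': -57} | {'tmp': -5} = {'c0': 66, 'id1': 36, 'z2': 59, 'key3': -57, 'tmp': -5}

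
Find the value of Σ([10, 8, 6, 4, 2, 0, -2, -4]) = 24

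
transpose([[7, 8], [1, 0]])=[[7, 1], [8, 0]]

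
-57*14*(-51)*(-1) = -40698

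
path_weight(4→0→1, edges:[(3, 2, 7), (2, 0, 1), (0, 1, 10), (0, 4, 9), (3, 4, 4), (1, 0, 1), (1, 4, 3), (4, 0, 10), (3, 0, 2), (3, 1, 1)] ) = 20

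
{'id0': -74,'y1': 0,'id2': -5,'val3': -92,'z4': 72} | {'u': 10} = {'id0': -74, 'y1': 0, 'id2': -5, 'val3': -92, 'z4': 72, 'u': 10}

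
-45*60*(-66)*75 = 13365000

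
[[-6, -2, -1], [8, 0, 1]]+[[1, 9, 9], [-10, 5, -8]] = [[-5, 7, 8], [-2, 5, -7]]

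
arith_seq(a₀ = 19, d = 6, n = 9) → a_0 = 19 + 0*6 = 19
a_1 = 19 + 1*6 = 25
a_2 = 19 + 2*6 = 31
...
= [19, 25, 31, 37, 43, 49, 55, 61, 67]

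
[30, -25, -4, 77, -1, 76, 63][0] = 30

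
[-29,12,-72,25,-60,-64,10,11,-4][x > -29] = [12, 25, 10, 11, -4]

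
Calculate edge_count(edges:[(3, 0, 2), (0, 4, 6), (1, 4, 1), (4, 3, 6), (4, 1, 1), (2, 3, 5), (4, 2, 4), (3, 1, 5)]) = 8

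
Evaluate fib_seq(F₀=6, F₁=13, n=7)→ F_2 = F_1 + F_0 = 19
F_3 = F_2 + F_1 = 32
F_4 = F_3 + F_2 = 51
...
= [6, 13, 19, 32, 51, 83, 134]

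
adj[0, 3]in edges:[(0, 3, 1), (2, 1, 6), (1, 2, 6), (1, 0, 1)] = 1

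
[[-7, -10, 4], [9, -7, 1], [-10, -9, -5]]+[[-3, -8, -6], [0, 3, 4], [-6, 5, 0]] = [[-10, -18, -2], [9, -4, 5], [-16, -4, -5]]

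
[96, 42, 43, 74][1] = 42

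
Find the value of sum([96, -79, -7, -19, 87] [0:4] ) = -9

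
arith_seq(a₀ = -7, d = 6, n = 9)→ [-7, -1, 5, 11, 17, 23, 29, 35, 41]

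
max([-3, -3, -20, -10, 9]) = 9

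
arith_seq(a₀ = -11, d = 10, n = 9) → [-11, -1, 9, 19, 29, 39, 49, 59, 69]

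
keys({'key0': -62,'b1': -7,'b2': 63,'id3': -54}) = ['key0', 'b1', 'b2', 'id3']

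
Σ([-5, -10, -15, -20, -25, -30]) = -105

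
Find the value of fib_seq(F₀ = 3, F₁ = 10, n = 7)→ [3, 10, 13, 23, 36, 59, 95]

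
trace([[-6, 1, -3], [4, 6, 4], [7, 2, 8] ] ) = 8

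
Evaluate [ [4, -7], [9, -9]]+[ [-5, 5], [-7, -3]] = [[-1, -2], [2, -12]]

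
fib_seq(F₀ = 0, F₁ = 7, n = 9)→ [0, 7, 7, 14, 21, 35, 56, 91, 147]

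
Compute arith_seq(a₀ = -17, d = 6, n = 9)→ [-17, -11, -5, 1, 7, 13, 19, 25, 31]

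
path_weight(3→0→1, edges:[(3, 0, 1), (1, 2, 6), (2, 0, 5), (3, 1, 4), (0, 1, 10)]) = w(3→0)=1 + w(0→1)=10
= 11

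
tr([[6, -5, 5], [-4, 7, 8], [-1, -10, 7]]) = diagonal: 6 + 7 + 7
= 20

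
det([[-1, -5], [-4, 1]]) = (-1)*(1) - (-5)*(-4)
= -21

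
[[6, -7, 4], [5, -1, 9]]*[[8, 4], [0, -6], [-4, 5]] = C[0][0] = (6)*(8) + (-7)*(0) + (4)*(-4) = 32
C[0][1] = (6)*(4) + (-7)*(-6) + (4)*(5) = 86
C[1][0] = (5)*(8) + (-1)*(0) + (9)*(-4) = 4
C[1][1] = (5)*(4) + (-1)*(-6) + (9)*(5) = 71
= [[32, 86], [4, 71]]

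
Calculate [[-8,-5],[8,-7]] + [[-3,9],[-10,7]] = [[-11, 4], [-2, 0]]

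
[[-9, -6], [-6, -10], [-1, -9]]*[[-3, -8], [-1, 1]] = C[0][0] = (-9)*(-3) + (-6)*(-1) = 33
C[0][1] = (-9)*(-8) + (-6)*(1) = 66
C[1][0] = (-6)*(-3) + (-10)*(-1) = 28
C[1][1] = (-6)*(-8) + (-10)*(1) = 38
C[2][0] = (-1)*(-3) + (-9)*(-1) = 12
C[2][1] = (-1)*(-8) + (-9)*(1) = -1
= [[33, 66], [28, 38], [12, -1]]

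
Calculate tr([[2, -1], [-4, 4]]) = diagonal: 2 + 4
= 6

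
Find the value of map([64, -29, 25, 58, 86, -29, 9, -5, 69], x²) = (64)²=4096, (-29)²=841, (25)²=625, (58)²=3364, (86)²=7396, (-29)²=841, (9)²=81, (-5)²=25, (69)²=4761
= [4096, 841, 625, 3364, 7396, 841, 81, 25, 4761]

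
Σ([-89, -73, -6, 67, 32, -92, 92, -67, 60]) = (-89) + (-73) + (-6) + 67 + 32 + (-92) + 92 + (-67) + 60
= -76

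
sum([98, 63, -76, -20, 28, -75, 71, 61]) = 98 + 63 + (-76) + (-20) + 28 + (-75) + 71 + 61
= 150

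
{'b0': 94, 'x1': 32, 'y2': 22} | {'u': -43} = {'b0': 94, 'x1': 32, 'y2': 22, 'u': -43}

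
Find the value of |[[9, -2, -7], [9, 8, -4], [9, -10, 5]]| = 1296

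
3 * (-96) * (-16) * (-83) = -382464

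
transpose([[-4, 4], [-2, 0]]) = [[-4, -2], [4, 0]]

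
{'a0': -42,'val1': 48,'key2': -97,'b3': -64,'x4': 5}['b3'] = -64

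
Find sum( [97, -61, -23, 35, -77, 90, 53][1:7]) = 17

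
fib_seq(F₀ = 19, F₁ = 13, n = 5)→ F_2 = F_1 + F_0 = 32
F_3 = F_2 + F_1 = 45
F_4 = F_3 + F_2 = 77
= [19, 13, 32, 45, 77]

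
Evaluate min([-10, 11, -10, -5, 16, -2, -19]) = -19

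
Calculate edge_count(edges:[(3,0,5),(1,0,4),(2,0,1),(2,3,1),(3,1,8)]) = 5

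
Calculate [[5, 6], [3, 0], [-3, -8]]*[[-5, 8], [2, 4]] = [[-13, 64], [-15, 24], [-1, -56]]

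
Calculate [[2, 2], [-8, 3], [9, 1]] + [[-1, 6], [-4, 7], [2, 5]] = [[1, 8], [-12, 10], [11, 6]]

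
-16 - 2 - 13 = -31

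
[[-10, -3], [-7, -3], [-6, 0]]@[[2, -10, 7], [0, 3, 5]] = C[0][0] = (-10)*(2) + (-3)*(0) = -20
C[0][1] = (-10)*(-10) + (-3)*(3) = 91
C[0][2] = (-10)*(7) + (-3)*(5) = -85
C[1][0] = (-7)*(2) + (-3)*(0) = -14
C[1][1] = (-7)*(-10) + (-3)*(3) = 61
C[1][2] = (-7)*(7) + (-3)*(5) = -64
... (3 more cells)
= [[-20, 91, -85], [-14, 61, -64], [-12, 60, -42]]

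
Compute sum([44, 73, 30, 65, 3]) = 215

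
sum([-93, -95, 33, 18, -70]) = (-93) + (-95) + 33 + 18 + (-70)
= -207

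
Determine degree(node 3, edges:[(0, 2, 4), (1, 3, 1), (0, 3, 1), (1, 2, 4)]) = 2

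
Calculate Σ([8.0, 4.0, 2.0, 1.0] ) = 15.0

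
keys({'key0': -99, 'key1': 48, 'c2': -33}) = ['key0', 'key1', 'c2']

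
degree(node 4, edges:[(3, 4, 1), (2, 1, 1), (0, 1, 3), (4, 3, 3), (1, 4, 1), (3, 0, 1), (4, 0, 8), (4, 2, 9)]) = incident: (3,4), (4,3), (1,4), (4,0), (4,2)
= 5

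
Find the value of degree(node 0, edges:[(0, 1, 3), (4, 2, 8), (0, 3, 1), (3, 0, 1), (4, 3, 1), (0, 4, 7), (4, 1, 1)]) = 4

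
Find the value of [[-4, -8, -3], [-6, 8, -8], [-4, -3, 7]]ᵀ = [[-4, -6, -4], [-8, 8, -3], [-3, -8, 7]]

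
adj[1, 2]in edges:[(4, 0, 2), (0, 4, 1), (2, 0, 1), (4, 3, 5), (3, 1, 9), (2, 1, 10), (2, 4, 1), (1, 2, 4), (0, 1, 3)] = 4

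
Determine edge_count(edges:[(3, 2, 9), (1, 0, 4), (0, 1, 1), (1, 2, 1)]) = 4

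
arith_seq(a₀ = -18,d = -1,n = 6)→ a_0 = -18 + 0*-1 = -18
a_1 = -18 + 1*-1 = -19
a_2 = -18 + 2*-1 = -20
...
= [-18, -19, -20, -21, -22, -23]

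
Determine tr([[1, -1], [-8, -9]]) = diagonal: 1 + (-9)
= -8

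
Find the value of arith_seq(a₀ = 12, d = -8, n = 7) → a_0 = 12 + 0*-8 = 12
a_1 = 12 + 1*-8 = 4
a_2 = 12 + 2*-8 = -4
...
= [12, 4, -4, -12, -20, -28, -36]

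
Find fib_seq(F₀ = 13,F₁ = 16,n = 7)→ [13, 16, 29, 45, 74, 119, 193]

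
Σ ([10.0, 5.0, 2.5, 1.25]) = 18.75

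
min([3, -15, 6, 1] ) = -15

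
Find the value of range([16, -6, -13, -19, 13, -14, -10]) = 35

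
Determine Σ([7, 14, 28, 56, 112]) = 217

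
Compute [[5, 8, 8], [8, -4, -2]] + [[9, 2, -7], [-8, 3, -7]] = [[14, 10, 1], [0, -1, -9]]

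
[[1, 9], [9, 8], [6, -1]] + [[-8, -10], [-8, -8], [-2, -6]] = [[-7, -1], [1, 0], [4, -7]]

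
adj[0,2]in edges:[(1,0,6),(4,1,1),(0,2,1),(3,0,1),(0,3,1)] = 1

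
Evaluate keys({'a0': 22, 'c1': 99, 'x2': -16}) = ['a0', 'c1', 'x2']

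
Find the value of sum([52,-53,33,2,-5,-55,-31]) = -57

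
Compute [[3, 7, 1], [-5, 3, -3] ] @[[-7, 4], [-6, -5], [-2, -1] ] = C[0][0] = (3)*(-7) + (7)*(-6) + (1)*(-2) = -65
C[0][1] = (3)*(4) + (7)*(-5) + (1)*(-1) = -24
C[1][0] = (-5)*(-7) + (3)*(-6) + (-3)*(-2) = 23
C[1][1] = (-5)*(4) + (3)*(-5) + (-3)*(-1) = -32
= [[-65, -24], [23, -32]]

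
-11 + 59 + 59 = 107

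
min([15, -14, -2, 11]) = -14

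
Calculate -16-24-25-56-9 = -130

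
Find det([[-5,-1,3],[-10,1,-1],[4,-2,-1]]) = 77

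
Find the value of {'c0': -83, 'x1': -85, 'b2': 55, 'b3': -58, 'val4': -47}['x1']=-85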